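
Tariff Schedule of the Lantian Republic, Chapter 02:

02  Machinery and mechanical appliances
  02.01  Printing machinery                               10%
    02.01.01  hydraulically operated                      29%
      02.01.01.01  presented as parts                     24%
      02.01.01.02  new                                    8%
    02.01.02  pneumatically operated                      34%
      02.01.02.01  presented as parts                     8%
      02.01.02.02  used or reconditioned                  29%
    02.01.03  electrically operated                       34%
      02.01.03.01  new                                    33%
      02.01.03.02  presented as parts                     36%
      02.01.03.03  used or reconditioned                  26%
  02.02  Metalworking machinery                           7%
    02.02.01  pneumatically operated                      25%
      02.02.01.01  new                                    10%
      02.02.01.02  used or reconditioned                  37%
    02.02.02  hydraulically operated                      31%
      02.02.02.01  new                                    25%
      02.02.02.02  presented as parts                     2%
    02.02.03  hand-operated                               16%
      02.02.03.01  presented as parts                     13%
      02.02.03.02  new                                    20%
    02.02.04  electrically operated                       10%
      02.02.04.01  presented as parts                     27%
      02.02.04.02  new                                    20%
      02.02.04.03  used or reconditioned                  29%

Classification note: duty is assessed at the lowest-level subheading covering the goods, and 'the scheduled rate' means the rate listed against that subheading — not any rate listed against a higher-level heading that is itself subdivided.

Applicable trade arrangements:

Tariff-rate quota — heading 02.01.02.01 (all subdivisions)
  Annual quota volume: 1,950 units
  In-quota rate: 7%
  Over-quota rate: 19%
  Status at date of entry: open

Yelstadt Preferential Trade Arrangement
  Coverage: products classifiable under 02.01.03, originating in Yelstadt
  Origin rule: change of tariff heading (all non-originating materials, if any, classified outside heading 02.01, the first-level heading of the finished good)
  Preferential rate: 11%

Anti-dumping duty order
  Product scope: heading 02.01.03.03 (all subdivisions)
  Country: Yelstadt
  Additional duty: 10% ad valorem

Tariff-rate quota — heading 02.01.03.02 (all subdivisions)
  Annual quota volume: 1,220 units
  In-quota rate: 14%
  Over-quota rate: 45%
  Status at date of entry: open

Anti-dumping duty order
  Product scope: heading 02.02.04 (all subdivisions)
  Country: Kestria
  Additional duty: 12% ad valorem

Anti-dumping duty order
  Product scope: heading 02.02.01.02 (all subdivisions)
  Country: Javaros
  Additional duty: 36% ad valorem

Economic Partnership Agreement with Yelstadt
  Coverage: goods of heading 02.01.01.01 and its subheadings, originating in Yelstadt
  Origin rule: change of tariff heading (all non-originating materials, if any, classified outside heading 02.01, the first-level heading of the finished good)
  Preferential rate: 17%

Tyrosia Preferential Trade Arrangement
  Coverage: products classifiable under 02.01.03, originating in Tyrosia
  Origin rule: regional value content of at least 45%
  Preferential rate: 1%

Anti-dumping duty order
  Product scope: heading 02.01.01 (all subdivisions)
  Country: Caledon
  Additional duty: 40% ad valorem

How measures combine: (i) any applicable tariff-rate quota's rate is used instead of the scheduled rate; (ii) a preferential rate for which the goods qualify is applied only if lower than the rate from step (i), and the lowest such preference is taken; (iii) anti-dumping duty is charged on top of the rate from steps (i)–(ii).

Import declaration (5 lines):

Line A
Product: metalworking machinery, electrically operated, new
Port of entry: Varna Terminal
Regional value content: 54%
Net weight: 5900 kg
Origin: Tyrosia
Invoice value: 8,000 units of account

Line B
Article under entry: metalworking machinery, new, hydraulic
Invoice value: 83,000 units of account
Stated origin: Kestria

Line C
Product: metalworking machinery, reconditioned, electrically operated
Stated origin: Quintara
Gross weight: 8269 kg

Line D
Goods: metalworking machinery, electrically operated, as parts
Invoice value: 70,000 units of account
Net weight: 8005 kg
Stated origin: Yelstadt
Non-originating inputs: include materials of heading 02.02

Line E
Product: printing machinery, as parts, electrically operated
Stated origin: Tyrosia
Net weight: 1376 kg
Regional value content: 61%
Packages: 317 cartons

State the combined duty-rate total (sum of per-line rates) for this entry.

Line A: metalworking → 02.02; electrically operated → 02.02.04; new → 02.02.04.02. Scheduled 20%. Tyrosia agreement on 02.01.03: 02.02.04.02 not covered. → 20%.
Line B: metalworking → 02.02; hydraulic → 02.02.02; new → 02.02.02.01. Scheduled 25%. No special measure applies. → 25%.
Line C: metalworking → 02.02; electrically operated → 02.02.04; reconditioned → 02.02.04.03. Scheduled 29%. No special measure applies. → 29%.
Line D: metalworking → 02.02; electrically operated → 02.02.04; as parts → 02.02.04.01. Scheduled 27%. Yelstadt agreement on 02.01.03: 02.02.04.01 not covered; Yelstadt agreement on 02.01.01.01: 02.02.04.01 not covered. → 27%.
Line E: printing → 02.01; electrically operated → 02.01.03; as parts → 02.01.03.02. Scheduled 36%. quota on 02.01.03.02 open → in-quota 14%; Tyrosia agreement on 02.01.03: RVC ≥ 45% → 1% available; preferential 1%. → 1%.
Sum: 20% + 25% + 29% + 27% + 1% = 102%.

102%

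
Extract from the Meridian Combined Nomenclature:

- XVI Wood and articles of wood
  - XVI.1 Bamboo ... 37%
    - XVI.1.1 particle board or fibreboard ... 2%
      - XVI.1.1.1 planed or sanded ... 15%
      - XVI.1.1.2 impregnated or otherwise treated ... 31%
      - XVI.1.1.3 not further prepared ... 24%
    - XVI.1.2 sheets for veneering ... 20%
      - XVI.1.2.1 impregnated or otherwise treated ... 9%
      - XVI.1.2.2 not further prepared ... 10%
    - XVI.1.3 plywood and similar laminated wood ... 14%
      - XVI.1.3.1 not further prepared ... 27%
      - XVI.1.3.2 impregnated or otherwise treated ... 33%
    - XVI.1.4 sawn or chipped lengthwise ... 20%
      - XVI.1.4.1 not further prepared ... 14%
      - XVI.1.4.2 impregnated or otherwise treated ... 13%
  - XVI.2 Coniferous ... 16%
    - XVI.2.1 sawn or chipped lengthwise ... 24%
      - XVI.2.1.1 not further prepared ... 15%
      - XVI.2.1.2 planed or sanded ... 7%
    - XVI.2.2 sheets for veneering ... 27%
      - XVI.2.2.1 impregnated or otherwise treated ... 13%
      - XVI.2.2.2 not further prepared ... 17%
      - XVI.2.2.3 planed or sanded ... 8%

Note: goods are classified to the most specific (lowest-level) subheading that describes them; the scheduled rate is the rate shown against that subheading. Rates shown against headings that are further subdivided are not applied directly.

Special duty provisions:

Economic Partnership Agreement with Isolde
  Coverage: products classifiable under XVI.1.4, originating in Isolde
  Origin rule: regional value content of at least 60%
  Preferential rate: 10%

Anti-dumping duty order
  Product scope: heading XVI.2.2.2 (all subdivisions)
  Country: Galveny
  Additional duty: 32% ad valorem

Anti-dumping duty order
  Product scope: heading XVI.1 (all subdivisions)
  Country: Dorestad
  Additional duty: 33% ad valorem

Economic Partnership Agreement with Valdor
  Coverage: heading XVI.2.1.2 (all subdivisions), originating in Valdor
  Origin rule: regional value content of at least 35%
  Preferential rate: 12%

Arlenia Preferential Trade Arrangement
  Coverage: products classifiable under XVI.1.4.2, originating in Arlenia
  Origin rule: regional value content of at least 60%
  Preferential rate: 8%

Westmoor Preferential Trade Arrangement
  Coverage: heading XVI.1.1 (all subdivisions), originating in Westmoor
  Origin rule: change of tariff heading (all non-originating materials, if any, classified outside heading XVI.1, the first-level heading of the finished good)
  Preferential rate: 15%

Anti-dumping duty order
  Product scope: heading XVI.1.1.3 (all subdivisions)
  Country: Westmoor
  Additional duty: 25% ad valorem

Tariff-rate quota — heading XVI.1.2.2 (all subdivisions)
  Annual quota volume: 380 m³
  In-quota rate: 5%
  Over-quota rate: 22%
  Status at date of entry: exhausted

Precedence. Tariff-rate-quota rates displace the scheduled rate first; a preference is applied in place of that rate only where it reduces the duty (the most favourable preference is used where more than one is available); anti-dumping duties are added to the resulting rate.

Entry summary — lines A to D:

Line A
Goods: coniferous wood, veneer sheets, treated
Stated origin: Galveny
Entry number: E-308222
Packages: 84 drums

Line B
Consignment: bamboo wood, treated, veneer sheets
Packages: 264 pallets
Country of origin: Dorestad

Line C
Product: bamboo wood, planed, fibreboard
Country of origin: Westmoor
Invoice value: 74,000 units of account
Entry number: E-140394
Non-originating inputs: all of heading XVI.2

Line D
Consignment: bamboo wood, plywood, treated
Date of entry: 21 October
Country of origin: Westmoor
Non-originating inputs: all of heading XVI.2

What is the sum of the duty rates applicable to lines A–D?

103%

Line A: coniferous → XVI.2; veneer sheets → XVI.2.2; treated → XVI.2.2.1. Scheduled 13%. No special measure applies. → 13%.
Line B: bamboo → XVI.1; veneer sheets → XVI.1.2; treated → XVI.1.2.1. Scheduled 9%. anti-dumping (Dorestad, XVI.1): +33%; total 9% + 33% = 42%. → 42%.
Line C: bamboo → XVI.1; fibreboard → XVI.1.1; planed → XVI.1.1.1. Scheduled 15%. Westmoor agreement on XVI.1.1: CTH met → 15% available; preference 15% not lower than 15% → no reduction. → 15%.
Line D: bamboo → XVI.1; plywood → XVI.1.3; treated → XVI.1.3.2. Scheduled 33%. Westmoor agreement on XVI.1.1: XVI.1.3.2 not covered. → 33%.
Sum: 13% + 42% + 15% + 33% = 103%.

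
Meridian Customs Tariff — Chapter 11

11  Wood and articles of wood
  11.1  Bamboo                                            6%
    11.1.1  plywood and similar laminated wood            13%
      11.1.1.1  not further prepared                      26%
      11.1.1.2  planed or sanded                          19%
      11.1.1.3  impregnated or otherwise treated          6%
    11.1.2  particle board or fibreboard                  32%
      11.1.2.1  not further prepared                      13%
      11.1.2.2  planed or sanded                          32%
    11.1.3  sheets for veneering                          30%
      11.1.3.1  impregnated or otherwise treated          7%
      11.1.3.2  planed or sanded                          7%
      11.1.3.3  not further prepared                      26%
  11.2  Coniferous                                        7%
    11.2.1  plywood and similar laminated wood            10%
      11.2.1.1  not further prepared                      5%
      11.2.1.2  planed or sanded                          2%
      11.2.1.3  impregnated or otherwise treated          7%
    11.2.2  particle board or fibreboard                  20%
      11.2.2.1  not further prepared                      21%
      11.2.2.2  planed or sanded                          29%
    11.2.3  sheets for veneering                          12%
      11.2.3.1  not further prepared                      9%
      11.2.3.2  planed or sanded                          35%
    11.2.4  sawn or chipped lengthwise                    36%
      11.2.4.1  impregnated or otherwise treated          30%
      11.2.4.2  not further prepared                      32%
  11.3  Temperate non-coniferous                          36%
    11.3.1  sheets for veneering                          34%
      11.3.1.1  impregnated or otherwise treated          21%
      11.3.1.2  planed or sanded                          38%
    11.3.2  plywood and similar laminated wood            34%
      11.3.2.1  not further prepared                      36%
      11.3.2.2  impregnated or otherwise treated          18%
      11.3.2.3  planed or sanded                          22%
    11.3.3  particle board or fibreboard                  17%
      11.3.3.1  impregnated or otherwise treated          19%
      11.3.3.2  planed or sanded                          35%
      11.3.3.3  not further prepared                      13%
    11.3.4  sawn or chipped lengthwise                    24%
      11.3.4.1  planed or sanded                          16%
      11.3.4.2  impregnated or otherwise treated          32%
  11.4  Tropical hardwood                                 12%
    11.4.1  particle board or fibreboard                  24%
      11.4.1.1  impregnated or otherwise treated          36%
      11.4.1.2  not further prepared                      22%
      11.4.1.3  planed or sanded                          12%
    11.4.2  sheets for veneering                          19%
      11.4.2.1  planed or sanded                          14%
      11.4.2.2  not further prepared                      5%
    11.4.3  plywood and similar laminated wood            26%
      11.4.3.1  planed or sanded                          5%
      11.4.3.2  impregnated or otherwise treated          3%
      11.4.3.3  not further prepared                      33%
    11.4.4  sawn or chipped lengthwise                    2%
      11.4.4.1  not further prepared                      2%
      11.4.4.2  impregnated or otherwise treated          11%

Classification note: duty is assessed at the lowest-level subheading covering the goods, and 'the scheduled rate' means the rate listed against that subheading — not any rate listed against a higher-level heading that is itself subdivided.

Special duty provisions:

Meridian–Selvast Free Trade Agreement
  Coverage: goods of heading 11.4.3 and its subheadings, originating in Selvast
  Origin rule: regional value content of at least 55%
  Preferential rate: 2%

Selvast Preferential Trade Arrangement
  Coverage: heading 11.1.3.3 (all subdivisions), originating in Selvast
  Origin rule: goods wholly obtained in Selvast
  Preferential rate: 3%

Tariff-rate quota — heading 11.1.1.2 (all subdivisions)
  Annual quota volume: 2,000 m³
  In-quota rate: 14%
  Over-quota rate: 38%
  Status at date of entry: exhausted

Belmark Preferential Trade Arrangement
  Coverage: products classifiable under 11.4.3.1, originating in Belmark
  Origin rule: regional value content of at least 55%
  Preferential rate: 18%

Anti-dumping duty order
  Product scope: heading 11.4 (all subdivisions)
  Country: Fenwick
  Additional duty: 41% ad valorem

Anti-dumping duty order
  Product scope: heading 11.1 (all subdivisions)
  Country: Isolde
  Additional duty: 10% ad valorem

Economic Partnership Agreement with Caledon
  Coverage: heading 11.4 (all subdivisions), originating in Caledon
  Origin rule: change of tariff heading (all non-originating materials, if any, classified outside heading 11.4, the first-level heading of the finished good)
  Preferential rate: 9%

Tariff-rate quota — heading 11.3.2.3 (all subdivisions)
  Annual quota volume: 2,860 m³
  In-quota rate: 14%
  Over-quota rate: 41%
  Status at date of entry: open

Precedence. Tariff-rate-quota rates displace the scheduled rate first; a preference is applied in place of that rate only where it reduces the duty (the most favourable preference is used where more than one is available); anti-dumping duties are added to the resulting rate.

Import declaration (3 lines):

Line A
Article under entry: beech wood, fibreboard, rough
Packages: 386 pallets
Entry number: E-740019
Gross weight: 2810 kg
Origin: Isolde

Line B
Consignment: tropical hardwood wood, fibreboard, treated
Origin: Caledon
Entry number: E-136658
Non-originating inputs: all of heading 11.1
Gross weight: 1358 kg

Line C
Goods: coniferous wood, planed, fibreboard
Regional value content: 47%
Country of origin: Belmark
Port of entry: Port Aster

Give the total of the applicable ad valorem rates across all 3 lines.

Line A: beech → 11.3; fibreboard → 11.3.3; rough → 11.3.3.3. Scheduled 13%. No special measure applies. → 13%.
Line B: tropical hardwood → 11.4; fibreboard → 11.4.1; treated → 11.4.1.1. Scheduled 36%. Caledon agreement on 11.4: CTH met → 9% available; preferential 9%. → 9%.
Line C: coniferous → 11.2; fibreboard → 11.2.2; planed → 11.2.2.2. Scheduled 29%. Belmark agreement on 11.4.3.1: 11.2.2.2 not covered. → 29%.
Sum: 13% + 9% + 29% = 51%.

51%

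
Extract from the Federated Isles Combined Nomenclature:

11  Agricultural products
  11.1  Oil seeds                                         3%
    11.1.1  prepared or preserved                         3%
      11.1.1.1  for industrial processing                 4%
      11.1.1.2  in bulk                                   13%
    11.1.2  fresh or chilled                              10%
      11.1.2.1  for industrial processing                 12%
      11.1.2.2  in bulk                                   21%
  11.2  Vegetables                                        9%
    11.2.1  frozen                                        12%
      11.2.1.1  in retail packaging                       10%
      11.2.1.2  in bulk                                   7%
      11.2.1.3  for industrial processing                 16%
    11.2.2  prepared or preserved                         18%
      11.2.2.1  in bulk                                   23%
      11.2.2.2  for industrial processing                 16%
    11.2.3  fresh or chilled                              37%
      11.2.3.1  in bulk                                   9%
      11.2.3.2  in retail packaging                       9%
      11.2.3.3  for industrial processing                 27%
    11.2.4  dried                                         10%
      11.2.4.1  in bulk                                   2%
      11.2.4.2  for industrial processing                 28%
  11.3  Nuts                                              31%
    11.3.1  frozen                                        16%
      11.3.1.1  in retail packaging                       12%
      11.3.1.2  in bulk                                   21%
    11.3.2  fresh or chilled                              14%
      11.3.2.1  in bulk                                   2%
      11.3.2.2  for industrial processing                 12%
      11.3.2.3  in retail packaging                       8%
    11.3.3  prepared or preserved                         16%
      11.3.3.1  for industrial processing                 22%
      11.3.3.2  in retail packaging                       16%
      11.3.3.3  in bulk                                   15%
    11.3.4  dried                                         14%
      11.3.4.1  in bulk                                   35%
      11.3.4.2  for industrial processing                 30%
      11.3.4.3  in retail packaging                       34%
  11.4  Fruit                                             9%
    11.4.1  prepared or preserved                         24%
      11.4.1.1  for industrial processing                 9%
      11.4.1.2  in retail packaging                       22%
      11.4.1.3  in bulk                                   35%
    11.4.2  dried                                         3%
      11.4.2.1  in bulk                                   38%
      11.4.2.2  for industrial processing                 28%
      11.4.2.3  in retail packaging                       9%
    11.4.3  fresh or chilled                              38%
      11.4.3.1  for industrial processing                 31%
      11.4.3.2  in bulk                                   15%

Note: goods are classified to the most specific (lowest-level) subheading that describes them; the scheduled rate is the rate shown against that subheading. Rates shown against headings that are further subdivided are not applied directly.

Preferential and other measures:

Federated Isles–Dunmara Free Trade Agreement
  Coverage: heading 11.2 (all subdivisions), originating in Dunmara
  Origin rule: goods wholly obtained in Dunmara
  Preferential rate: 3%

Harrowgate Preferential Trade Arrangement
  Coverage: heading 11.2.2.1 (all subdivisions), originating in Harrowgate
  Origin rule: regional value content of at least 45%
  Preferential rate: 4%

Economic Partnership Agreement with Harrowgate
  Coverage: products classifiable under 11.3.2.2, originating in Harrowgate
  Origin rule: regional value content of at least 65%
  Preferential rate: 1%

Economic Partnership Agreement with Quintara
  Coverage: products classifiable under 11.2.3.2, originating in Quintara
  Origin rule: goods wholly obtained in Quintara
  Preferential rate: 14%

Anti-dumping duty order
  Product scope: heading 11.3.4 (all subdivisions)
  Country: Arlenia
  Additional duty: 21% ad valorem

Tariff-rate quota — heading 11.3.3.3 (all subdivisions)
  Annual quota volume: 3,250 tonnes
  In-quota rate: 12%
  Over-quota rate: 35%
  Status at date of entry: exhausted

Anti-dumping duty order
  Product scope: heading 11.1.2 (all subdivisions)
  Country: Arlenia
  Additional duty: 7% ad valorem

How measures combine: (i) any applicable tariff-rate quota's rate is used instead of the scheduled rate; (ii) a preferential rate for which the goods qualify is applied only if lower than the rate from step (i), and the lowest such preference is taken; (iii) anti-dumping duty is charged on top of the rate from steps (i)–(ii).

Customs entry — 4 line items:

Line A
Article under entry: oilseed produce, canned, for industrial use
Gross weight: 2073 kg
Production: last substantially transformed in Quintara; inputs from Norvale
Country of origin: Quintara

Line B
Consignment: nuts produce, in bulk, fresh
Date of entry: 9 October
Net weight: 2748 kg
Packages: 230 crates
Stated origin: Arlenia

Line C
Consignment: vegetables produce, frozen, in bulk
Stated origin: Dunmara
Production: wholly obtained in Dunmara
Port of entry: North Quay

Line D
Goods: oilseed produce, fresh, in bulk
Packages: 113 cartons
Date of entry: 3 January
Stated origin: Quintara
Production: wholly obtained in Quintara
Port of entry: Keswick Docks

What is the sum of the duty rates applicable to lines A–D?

30%

Line A: oilseed → 11.1; canned → 11.1.1; for industrial use → 11.1.1.1. Scheduled 4%. Quintara agreement on 11.2.3.2: 11.1.1.1 not covered. → 4%.
Line B: nuts → 11.3; fresh → 11.3.2; in bulk → 11.3.2.1. Scheduled 2%. No special measure applies. → 2%.
Line C: vegetables → 11.2; frozen → 11.2.1; in bulk → 11.2.1.2. Scheduled 7%. Dunmara agreement on 11.2: wholly obtained → 3% available; preferential 3%. → 3%.
Line D: oilseed → 11.1; fresh → 11.1.2; in bulk → 11.1.2.2. Scheduled 21%. Quintara agreement on 11.2.3.2: 11.1.2.2 not covered. → 21%.
Sum: 4% + 2% + 3% + 21% = 30%.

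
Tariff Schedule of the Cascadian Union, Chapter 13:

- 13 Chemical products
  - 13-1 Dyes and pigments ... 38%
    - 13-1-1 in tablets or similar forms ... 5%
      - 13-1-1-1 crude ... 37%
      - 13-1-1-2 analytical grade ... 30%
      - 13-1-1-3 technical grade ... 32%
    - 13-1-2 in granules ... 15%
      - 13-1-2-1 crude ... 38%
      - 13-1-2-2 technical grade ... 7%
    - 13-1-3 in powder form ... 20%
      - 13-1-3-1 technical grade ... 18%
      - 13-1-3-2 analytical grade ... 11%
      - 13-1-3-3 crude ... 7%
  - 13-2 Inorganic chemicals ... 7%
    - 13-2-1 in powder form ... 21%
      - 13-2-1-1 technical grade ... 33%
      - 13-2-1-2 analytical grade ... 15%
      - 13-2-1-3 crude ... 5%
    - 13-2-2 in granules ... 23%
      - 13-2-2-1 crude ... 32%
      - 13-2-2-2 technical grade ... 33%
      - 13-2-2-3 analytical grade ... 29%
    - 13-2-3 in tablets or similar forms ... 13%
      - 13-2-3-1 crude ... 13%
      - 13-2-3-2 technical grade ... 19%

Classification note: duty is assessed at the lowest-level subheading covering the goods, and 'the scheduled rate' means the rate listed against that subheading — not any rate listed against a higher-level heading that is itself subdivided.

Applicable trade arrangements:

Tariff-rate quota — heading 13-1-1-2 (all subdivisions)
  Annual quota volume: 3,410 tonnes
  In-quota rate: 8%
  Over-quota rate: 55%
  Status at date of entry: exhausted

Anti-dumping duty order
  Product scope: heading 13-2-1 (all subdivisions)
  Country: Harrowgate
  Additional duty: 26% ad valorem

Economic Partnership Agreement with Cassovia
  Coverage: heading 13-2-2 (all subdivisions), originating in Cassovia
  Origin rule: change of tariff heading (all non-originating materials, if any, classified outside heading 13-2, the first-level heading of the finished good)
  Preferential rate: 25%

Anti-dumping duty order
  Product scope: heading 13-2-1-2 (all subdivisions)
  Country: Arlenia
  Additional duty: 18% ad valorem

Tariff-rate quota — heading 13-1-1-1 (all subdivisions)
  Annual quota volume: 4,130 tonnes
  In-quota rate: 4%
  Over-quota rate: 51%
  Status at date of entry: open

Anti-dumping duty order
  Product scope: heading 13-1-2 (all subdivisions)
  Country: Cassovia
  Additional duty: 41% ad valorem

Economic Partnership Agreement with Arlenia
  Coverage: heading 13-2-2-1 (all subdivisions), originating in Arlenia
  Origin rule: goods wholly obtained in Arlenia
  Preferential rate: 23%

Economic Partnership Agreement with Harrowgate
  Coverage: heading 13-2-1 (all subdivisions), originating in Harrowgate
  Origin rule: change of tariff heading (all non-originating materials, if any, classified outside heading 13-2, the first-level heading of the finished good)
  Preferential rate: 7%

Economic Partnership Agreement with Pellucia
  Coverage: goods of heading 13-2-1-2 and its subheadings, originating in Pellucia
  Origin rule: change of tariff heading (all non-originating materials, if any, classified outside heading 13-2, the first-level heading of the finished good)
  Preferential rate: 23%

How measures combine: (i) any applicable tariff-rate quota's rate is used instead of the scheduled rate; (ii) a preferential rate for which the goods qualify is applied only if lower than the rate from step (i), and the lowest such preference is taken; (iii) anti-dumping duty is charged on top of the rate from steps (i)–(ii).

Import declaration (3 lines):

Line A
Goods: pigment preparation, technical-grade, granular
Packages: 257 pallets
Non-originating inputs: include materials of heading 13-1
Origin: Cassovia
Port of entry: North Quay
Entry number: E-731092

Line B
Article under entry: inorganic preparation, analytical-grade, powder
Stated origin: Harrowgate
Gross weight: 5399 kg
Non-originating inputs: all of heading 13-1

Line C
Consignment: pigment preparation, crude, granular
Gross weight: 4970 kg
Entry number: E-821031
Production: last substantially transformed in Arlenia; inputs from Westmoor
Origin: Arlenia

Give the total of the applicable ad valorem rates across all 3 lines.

119%

Line A: pigment → 13-1; granular → 13-1-2; technical-grade → 13-1-2-2. Scheduled 7%. Cassovia agreement on 13-2-2: 13-1-2-2 not covered; anti-dumping (Cassovia, 13-1-2): +41%; total 7% + 41% = 48%. → 48%.
Line B: inorganic → 13-2; powder → 13-2-1; analytical-grade → 13-2-1-2. Scheduled 15%. Harrowgate agreement on 13-2-1: CTH met → 7% available; preferential 7%; anti-dumping (Harrowgate, 13-2-1): +26%; total 7% + 26% = 33%. → 33%.
Line C: pigment → 13-1; granular → 13-1-2; crude → 13-1-2-1. Scheduled 38%. Arlenia agreement on 13-2-2-1: 13-1-2-1 not covered. → 38%.
Sum: 48% + 33% + 38% = 119%.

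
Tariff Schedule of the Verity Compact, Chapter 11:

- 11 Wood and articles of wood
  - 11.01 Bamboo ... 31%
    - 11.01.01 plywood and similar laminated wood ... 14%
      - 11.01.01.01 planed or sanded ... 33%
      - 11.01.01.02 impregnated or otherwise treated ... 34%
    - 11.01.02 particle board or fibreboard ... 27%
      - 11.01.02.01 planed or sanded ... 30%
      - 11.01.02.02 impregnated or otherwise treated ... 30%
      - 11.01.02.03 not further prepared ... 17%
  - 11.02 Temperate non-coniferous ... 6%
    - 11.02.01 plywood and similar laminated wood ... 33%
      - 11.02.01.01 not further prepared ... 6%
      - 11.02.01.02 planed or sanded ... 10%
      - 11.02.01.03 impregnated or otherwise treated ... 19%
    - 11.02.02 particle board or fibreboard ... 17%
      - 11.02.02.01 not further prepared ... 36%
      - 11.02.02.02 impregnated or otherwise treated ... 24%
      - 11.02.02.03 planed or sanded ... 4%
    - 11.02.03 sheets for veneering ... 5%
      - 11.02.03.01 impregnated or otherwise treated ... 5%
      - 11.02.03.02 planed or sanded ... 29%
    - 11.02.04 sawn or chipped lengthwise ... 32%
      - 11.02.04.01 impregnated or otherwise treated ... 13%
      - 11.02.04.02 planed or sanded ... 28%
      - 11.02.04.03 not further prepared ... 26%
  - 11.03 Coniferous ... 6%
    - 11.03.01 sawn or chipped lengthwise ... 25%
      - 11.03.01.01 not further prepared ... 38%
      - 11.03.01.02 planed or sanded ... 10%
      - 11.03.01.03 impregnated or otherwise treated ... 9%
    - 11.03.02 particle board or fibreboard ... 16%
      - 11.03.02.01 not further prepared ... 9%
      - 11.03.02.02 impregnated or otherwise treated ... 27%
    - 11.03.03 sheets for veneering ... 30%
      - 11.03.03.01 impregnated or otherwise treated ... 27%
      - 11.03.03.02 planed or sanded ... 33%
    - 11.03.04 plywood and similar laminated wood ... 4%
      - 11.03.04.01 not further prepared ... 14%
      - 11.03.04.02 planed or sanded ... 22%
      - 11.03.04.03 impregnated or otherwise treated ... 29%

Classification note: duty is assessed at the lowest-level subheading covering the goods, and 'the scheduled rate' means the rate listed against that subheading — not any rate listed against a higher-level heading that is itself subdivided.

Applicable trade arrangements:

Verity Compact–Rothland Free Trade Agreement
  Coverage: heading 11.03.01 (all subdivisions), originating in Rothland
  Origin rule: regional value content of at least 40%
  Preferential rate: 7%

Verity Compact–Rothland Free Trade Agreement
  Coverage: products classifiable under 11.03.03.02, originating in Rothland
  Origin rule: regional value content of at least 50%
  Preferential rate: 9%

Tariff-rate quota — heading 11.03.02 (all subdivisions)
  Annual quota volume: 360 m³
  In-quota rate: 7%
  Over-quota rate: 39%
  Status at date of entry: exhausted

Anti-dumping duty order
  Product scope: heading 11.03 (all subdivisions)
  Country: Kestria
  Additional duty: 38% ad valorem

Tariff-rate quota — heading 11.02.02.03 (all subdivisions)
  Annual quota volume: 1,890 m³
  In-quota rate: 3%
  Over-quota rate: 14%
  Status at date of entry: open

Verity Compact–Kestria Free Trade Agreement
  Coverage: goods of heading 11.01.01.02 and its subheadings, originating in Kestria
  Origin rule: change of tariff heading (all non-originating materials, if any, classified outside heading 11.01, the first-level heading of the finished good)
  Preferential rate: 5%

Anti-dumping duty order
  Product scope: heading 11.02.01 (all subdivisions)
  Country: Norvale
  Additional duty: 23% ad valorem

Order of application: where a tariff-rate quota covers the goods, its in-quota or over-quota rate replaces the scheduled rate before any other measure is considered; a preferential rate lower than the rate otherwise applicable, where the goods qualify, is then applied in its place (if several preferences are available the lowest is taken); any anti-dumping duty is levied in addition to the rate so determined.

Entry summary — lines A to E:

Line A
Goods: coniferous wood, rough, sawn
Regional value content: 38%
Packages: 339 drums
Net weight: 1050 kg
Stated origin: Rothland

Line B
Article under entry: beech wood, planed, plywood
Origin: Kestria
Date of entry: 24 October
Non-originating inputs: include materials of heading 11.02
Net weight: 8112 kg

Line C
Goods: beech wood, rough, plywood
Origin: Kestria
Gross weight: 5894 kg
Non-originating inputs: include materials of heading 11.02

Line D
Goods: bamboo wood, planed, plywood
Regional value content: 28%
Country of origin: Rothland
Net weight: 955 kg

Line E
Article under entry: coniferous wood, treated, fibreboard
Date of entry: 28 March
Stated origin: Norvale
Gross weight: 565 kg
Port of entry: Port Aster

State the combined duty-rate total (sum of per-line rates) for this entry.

Line A: coniferous → 11.03; sawn → 11.03.01; rough → 11.03.01.01. Scheduled 38%. Rothland agreement on 11.03.01: RVC < 40%; Rothland agreement on 11.03.03.02: 11.03.01.01 not covered. → 38%.
Line B: beech → 11.02; plywood → 11.02.01; planed → 11.02.01.02. Scheduled 10%. Kestria agreement on 11.01.01.02: 11.02.01.02 not covered. → 10%.
Line C: beech → 11.02; plywood → 11.02.01; rough → 11.02.01.01. Scheduled 6%. Kestria agreement on 11.01.01.02: 11.02.01.01 not covered. → 6%.
Line D: bamboo → 11.01; plywood → 11.01.01; planed → 11.01.01.01. Scheduled 33%. Rothland agreement on 11.03.01: 11.01.01.01 not covered; Rothland agreement on 11.03.03.02: 11.01.01.01 not covered. → 33%.
Line E: coniferous → 11.03; fibreboard → 11.03.02; treated → 11.03.02.02. Scheduled 27%. quota on 11.03.02 exhausted → over-quota 39%. → 39%.
Sum: 38% + 10% + 6% + 33% + 39% = 126%.

126%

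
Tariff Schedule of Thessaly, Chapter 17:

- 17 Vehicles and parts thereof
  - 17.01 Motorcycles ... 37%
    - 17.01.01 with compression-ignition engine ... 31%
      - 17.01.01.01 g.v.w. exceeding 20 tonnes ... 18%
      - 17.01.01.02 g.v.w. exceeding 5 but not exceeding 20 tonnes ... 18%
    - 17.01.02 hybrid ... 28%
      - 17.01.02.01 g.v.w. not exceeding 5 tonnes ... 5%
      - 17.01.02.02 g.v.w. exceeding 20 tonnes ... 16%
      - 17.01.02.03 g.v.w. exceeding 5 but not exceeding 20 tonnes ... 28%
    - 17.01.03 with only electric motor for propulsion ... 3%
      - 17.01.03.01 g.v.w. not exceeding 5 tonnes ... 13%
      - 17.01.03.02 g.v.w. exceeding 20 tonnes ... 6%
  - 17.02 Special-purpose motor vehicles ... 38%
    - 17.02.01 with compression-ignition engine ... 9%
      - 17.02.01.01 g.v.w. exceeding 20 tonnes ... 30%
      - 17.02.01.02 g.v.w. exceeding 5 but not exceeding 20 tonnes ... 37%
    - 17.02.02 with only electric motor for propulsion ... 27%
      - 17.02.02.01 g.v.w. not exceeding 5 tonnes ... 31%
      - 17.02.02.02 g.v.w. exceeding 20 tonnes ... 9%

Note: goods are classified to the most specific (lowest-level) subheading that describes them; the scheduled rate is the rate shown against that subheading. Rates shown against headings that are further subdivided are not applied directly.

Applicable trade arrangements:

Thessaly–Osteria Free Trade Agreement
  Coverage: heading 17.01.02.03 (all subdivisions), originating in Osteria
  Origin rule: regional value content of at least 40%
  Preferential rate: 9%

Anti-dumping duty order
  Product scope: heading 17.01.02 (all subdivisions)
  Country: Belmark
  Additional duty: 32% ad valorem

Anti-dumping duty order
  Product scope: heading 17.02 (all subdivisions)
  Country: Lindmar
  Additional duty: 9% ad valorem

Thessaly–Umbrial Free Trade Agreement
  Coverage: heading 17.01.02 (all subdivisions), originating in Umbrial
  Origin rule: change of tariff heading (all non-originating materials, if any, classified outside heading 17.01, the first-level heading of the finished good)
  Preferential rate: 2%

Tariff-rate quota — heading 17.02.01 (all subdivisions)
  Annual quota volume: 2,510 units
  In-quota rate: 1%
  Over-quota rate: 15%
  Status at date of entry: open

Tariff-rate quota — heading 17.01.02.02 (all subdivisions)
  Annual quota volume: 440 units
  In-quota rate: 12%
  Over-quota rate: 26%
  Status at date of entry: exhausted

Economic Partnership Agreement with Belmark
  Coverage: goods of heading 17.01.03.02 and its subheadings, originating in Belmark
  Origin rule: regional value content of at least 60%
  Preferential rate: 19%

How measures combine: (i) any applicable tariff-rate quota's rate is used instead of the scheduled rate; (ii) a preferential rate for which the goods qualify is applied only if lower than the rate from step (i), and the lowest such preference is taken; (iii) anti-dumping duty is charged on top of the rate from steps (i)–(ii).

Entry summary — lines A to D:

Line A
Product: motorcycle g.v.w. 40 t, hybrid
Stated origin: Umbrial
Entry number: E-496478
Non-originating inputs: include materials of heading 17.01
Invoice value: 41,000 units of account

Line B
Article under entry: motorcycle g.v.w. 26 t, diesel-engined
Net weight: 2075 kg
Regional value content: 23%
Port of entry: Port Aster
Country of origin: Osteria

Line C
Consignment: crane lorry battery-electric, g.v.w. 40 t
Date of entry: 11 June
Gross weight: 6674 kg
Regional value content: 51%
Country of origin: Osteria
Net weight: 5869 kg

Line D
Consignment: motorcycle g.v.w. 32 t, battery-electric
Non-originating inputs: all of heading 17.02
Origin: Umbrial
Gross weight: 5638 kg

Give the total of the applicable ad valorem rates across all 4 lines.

Line A: motorcycle → 17.01; hybrid → 17.01.02; g.v.w. 40 t → 17.01.02.02. Scheduled 16%. quota on 17.01.02.02 exhausted → over-quota 26%; Umbrial agreement on 17.01.02: CTH not met. → 26%.
Line B: motorcycle → 17.01; diesel-engined → 17.01.01; g.v.w. 26 t → 17.01.01.01. Scheduled 18%. Osteria agreement on 17.01.02.03: 17.01.01.01 not covered. → 18%.
Line C: crane lorry → 17.02; battery-electric → 17.02.02; g.v.w. 40 t → 17.02.02.02. Scheduled 9%. Osteria agreement on 17.01.02.03: 17.02.02.02 not covered. → 9%.
Line D: motorcycle → 17.01; battery-electric → 17.01.03; g.v.w. 32 t → 17.01.03.02. Scheduled 6%. Umbrial agreement on 17.01.02: 17.01.03.02 not covered. → 6%.
Sum: 26% + 18% + 9% + 6% = 59%.

59%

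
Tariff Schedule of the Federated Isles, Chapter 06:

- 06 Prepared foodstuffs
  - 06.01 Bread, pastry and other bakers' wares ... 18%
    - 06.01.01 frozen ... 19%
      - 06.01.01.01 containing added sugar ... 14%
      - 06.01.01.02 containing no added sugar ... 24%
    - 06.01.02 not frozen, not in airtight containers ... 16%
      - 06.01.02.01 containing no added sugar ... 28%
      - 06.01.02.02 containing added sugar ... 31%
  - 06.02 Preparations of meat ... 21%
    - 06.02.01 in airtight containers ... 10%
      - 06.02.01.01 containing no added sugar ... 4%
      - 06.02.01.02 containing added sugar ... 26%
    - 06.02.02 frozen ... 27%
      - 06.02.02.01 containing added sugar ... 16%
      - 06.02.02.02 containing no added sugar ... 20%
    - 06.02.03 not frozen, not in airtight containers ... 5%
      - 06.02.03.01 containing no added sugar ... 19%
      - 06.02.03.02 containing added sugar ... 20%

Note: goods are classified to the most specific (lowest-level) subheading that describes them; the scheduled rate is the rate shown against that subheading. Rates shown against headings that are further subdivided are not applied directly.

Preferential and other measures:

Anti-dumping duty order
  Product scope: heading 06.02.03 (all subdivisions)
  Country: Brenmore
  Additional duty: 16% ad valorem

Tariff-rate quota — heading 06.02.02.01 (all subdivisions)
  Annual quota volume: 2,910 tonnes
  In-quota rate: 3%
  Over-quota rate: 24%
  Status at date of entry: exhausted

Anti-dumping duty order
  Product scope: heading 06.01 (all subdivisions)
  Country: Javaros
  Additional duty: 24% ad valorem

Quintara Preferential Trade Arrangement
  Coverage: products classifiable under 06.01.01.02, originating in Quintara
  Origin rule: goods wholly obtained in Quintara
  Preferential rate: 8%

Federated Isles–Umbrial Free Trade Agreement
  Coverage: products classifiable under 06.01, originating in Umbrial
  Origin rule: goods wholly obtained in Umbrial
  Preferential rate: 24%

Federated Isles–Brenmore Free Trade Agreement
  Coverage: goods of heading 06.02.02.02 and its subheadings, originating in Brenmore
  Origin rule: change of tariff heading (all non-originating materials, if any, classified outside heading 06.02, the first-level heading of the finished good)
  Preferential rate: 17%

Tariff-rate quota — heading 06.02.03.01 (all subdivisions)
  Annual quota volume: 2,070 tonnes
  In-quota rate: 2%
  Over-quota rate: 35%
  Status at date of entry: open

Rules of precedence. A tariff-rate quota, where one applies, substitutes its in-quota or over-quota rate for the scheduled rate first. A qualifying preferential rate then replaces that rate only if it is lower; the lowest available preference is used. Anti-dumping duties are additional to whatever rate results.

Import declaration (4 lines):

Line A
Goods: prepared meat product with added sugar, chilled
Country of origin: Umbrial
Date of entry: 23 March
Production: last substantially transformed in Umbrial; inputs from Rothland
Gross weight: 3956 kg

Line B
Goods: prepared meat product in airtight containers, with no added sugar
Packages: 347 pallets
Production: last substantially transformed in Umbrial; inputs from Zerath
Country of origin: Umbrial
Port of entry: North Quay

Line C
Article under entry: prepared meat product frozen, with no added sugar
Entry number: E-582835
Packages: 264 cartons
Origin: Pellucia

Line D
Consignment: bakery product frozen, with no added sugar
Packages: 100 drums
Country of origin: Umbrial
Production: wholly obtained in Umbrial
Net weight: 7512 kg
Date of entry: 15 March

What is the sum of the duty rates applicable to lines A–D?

Line A: prepared meat product → 06.02; chilled → 06.02.03; with added sugar → 06.02.03.02. Scheduled 20%. Umbrial agreement on 06.01: 06.02.03.02 not covered. → 20%.
Line B: prepared meat product → 06.02; in airtight containers → 06.02.01; with no added sugar → 06.02.01.01. Scheduled 4%. Umbrial agreement on 06.01: 06.02.01.01 not covered. → 4%.
Line C: prepared meat product → 06.02; frozen → 06.02.02; with no added sugar → 06.02.02.02. Scheduled 20%. No special measure applies. → 20%.
Line D: bakery product → 06.01; frozen → 06.01.01; with no added sugar → 06.01.01.02. Scheduled 24%. Umbrial agreement on 06.01: wholly obtained → 24% available; preference 24% not lower than 24% → no reduction. → 24%.
Sum: 20% + 4% + 20% + 24% = 68%.

68%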